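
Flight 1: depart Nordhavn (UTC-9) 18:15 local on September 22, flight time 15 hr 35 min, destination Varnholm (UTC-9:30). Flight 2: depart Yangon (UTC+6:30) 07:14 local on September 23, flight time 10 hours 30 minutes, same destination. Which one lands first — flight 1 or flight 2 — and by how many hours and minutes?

Flight 1 in UTC: 18:15 + 9:00 = 03:15 on Sep 23.
+15 hours 35 minutes → arrive 18:50 UTC on Sep 23.
Flight 2 in UTC: 07:14 − 6:30 = 00:44 on Sep 23.
+10 hours 30 minutes → arrive 11:14 UTC on Sep 23.
Flight 2 lands earlier by 7 hours 36 minutes.

the second, by 7 hours 36 minutes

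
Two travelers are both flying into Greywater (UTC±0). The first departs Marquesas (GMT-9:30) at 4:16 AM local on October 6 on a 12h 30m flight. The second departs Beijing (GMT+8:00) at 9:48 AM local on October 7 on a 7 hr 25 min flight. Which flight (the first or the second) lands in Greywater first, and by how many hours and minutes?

Flight 1 in UTC: 4:16 AM + 9:30 = 1:46 PM on Oct 6.
+12 hours and 30 minutes → arrive 2:16 AM UTC on Oct 7.
Flight 2 in UTC: 9:48 AM − 8:00 = 1:48 AM on Oct 7.
+7 hours 25 minutes → arrive 9:13 AM UTC on Oct 7.
Flight 1 lands earlier by 6 hours 57 minutes.

the first, by 6 hours 57 minutes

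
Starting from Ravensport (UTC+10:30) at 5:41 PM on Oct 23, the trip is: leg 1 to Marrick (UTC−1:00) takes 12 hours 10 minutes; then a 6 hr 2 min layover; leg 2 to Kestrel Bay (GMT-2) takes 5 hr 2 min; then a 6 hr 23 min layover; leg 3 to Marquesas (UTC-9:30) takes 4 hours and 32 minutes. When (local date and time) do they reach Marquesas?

7:50 AM on October 24

Convert departure to UTC: 5:41 PM − 10:30 = 7:11 AM UTC on Oct 23.
Add 12 hours and 10 minutes leg 1 → 7:21 PM UTC.
Add 6 hours and 2 minutes layover in Marrick → 1:23 AM UTC (Oct 24).
Add 5 hours and 2 minutes leg 2 → 6:25 AM UTC.
Add 6 hours and 23 minutes layover in Kestrel Bay → 12:48 PM UTC.
Add 4 hours 32 minutes leg 3 → 5:20 PM UTC.
Marquesas is UTC−9:30, so local arrival = 5:20 PM − 9:30 = 7:50 AM on Oct 24.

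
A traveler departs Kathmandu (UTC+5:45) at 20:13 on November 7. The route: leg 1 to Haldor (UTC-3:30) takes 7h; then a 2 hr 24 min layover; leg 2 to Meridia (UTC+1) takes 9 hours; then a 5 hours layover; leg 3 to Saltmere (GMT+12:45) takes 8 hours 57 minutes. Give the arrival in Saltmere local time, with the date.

11:34 on Nov 9

Convert departure to UTC: 20:13 − 5:45 = 14:28 UTC on Nov 7.
Add 7 hours leg 1 → 21:28 UTC.
Add 2 hours 24 minutes layover in Haldor → 23:52 UTC.
Add 9 hours leg 2 → 08:52 UTC (Nov 8).
Add 5 hours layover in Meridia → 13:52 UTC.
Add 8 hours 57 minutes leg 3 → 22:49 UTC.
Saltmere is UTC+12:45, so local arrival = 22:49 + 12:45 = 11:34 on Nov 9.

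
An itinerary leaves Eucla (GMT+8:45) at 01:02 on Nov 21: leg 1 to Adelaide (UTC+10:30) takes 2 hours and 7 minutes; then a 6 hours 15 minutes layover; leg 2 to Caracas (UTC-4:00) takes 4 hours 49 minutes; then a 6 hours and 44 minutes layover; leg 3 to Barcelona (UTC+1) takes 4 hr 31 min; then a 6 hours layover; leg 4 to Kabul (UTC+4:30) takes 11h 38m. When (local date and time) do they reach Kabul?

14:51 on November 22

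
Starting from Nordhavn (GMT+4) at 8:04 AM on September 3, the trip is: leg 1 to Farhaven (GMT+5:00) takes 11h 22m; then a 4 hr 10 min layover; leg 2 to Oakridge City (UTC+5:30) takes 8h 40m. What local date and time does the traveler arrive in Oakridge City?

Convert departure to UTC: 8:04 AM − 4:00 = 4:04 AM UTC on Sep 3.
Add 11 hours 22 minutes leg 1 → 3:26 PM UTC.
Add 4 hours and 10 minutes layover in Farhaven → 7:36 PM UTC.
Add 8 hours and 40 minutes leg 2 → 4:16 AM UTC (Sep 4).
Oakridge City is UTC+5:30, so local arrival = 4:16 AM + 5:30 = 9:46 AM on Sep 4.

9:46 AM on Sep 4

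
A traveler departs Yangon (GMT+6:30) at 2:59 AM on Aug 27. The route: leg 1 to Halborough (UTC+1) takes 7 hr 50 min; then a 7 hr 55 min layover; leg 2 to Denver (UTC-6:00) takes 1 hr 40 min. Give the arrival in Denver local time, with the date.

7:54 AM on Aug 27

Convert departure to UTC: 2:59 AM − 6:30 = 8:29 PM UTC on Aug 26.
Add 7 hours and 50 minutes leg 1 → 4:19 AM UTC (Aug 27).
Add 7 hours and 55 minutes layover in Halborough → 12:14 PM UTC.
Add 1 hour and 40 minutes leg 2 → 1:54 PM UTC.
Denver is UTC−6:00, so local arrival = 1:54 PM − 6:00 = 7:54 AM on Aug 27.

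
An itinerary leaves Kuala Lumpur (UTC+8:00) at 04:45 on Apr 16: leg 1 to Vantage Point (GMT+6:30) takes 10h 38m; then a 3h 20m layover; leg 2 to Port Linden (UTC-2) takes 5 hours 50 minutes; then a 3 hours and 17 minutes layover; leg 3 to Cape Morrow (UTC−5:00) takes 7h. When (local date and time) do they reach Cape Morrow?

Convert departure to UTC: 04:45 − 8:00 = 20:45 UTC on Apr 15.
Add 10 hours 38 minutes leg 1 → 07:23 UTC (Apr 16).
Add 3 hours and 20 minutes layover in Vantage Point → 10:43 UTC.
Add 5 hours 50 minutes leg 2 → 16:33 UTC.
Add 3 hours and 17 minutes layover in Port Linden → 19:50 UTC.
Add 7 hours leg 3 → 02:50 UTC (Apr 17).
Cape Morrow is UTC−5:00, so local arrival = 02:50 − 5:00 = 21:50 on Apr 16.

21:50 on Apr 16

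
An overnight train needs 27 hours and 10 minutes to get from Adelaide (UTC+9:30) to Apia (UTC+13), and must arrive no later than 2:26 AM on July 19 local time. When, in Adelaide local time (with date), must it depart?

7:46 PM on July 17

Target arrival in UTC: 2:26 AM − 13:00 = 1:26 PM on Jul 18.
Subtract 27 hours and 10 minutes → departure 10:16 AM UTC on Jul 17.
Adelaide is UTC+9:30: 10:16 AM + 9:30 = 7:46 PM on Jul 17.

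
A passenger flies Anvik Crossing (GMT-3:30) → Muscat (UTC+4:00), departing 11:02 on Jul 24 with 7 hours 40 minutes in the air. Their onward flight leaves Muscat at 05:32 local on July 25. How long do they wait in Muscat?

3 hours 20 minutes

Convert departure to UTC: 11:02 + 3:30 = 14:32 UTC on Jul 24.
Add 7 hours and 40 minutes flight time → 22:12 UTC.
Muscat is UTC+4:00, so local arrival = 22:12 + 4:00 = 02:12 on Jul 25.
Layover = 05:32 − 02:12 = 3 hours 20 minutes.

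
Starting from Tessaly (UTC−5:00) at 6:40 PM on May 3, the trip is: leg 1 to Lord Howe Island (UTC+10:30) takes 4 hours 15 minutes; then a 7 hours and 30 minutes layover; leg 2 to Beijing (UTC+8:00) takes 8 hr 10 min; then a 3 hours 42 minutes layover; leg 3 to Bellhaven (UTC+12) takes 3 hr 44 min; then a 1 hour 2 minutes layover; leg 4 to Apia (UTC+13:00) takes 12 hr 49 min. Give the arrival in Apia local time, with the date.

5:52 AM on May 6

Convert departure to UTC: 6:40 PM + 5:00 = 11:40 PM UTC on May 3.
Add 4 hours and 15 minutes leg 1 → 3:55 AM UTC (May 4).
Add 7 hours and 30 minutes layover in Lord Howe Island → 11:25 AM UTC.
Add 8 hours 10 minutes leg 2 → 7:35 PM UTC.
Add 3 hours and 42 minutes layover in Beijing → 11:17 PM UTC.
Add 3 hours 44 minutes leg 3 → 3:01 AM UTC (May 5).
Add 1 hour and 2 minutes layover in Bellhaven → 4:03 AM UTC.
Add 12 hours and 49 minutes leg 4 → 4:52 PM UTC.
Apia is UTC+13:00, so local arrival = 4:52 PM + 13:00 = 5:52 AM on May 6.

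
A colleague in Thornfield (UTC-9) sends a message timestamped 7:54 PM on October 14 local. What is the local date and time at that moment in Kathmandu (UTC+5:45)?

10:39 AM on October 15

Kathmandu is 14:45 ahead of Thornfield.
Shift by the zone difference: 7:54 PM + 14:45 = 10:39 AM on Oct 15 in Kathmandu.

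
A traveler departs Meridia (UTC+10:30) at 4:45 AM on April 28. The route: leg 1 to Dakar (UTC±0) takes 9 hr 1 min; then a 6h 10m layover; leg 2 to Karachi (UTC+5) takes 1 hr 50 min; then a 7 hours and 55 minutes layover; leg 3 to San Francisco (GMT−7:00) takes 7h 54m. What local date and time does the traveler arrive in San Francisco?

8:05 PM on Apr 28

Convert departure to UTC: 4:45 AM − 10:30 = 6:15 PM UTC on Apr 27.
Add 9 hours and 1 minute leg 1 → 3:16 AM UTC (Apr 28).
Add 6 hours 10 minutes layover in Dakar → 9:26 AM UTC.
Add 1 hour 50 minutes leg 2 → 11:16 AM UTC.
Add 7 hours 55 minutes layover in Karachi → 7:11 PM UTC.
Add 7 hours 54 minutes leg 3 → 3:05 AM UTC (Apr 29).
San Francisco is UTC−7:00, so local arrival = 3:05 AM − 7:00 = 8:05 PM on Apr 28.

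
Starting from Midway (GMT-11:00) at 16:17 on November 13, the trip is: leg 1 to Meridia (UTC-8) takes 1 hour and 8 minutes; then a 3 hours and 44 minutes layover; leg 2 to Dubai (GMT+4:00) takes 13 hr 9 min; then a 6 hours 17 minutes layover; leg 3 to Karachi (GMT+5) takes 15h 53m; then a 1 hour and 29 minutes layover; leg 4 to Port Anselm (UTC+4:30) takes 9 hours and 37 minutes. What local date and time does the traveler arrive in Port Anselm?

11:04 on November 16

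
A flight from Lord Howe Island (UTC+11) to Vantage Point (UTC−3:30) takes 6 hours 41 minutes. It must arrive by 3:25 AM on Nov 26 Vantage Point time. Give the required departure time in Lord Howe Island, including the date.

Target arrival in UTC: 3:25 AM + 3:30 = 6:55 AM on Nov 26.
Subtract 6 hours and 41 minutes → departure 12:14 AM UTC on Nov 26.
Lord Howe Island is UTC+11:00: 12:14 AM + 11:00 = 11:14 AM on Nov 26.

11:14 AM on November 26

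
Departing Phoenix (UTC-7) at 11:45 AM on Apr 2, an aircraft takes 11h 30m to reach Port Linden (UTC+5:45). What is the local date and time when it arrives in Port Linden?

Port Linden is 12:45 ahead of Phoenix.
After 11 hours 30 minutes it is 11:15 PM in Phoenix.
Shift by the zone difference: 11:15 PM + 12:45 = 12:00 PM on Apr 3 in Port Linden.

12:00 PM on April 3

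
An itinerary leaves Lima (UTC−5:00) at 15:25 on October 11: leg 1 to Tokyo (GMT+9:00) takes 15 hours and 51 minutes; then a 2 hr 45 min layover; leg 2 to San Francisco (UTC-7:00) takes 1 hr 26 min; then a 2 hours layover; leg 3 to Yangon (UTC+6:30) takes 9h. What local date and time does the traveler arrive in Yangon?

09:57 on October 13

Convert departure to UTC: 15:25 + 5:00 = 20:25 UTC on Oct 11.
Add 15 hours and 51 minutes leg 1 → 12:16 UTC (Oct 12).
Add 2 hours 45 minutes layover in Tokyo → 15:01 UTC.
Add 1 hour and 26 minutes leg 2 → 16:27 UTC.
Add 2 hours layover in San Francisco → 18:27 UTC.
Add 9 hours leg 3 → 03:27 UTC (Oct 13).
Yangon is UTC+6:30, so local arrival = 03:27 + 6:30 = 09:57 on Oct 13.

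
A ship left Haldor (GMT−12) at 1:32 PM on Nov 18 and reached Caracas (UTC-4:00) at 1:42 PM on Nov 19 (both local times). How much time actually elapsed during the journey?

16 hours 10 minutes

Departure in UTC: 1:32 PM + 12:00 = 1:32 AM on Nov 19.
Arrival in UTC: 1:42 PM + 4:00 = 5:42 PM on Nov 19.
Elapsed = 5:42 PM − 1:32 AM = 16 hours 10 minutes.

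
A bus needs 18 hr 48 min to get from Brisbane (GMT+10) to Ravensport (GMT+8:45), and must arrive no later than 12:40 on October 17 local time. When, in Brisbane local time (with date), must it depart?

Target arrival in UTC: 12:40 − 8:45 = 03:55 on Oct 17.
Subtract 18 hours 48 minutes → departure 09:07 UTC on Oct 16.
Brisbane is UTC+10:00: 09:07 + 10:00 = 19:07 on Oct 16.

19:07 on October 16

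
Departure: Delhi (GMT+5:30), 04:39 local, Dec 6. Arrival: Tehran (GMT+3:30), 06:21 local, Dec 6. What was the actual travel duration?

3 hours 42 minutes

Departure in UTC: 04:39 − 5:30 = 23:09 on Dec 5.
Arrival in UTC: 06:21 − 3:30 = 02:51 on Dec 6.
Elapsed = 02:51 − 23:09 (+1 day) = 3 hours 42 minutes.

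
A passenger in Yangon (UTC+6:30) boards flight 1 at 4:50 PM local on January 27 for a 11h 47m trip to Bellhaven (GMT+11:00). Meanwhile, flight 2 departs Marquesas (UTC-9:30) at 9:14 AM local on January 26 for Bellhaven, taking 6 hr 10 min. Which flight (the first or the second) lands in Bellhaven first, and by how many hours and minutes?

the second, by 21 hours 13 minutes

Flight 1 in UTC: 4:50 PM − 6:30 = 10:20 AM on Jan 27.
+11 hours 47 minutes → arrive 10:07 PM UTC on Jan 27.
Flight 2 in UTC: 9:14 AM + 9:30 = 6:44 PM on Jan 26.
+6 hours 10 minutes → arrive 12:54 AM UTC on Jan 27.
Flight 2 lands earlier by 21 hours 13 minutes.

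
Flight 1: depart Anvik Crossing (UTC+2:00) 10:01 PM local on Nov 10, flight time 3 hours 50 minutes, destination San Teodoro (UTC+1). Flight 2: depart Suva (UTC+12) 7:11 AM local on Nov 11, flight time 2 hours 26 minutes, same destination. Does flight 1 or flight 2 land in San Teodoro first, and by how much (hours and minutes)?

Flight 1 in UTC: 10:01 PM − 2:00 = 8:01 PM on Nov 10.
+3 hours 50 minutes → arrive 11:51 PM UTC on Nov 10.
Flight 2 in UTC: 7:11 AM − 12:00 = 7:11 PM on Nov 10.
+2 hours and 26 minutes → arrive 9:37 PM UTC on Nov 10.
Flight 2 lands earlier by 2 hours 14 minutes.

the second, by 2 hours 14 minutes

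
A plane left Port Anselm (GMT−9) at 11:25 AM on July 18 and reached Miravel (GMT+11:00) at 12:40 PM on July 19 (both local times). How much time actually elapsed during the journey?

5 hours 15 minutes

Departure in UTC: 11:25 AM + 9:00 = 8:25 PM on Jul 18.
Arrival in UTC: 12:40 PM − 11:00 = 1:40 AM on Jul 19.
Elapsed = 1:40 AM − 8:25 PM (+1 day) = 5 hours 15 minutes.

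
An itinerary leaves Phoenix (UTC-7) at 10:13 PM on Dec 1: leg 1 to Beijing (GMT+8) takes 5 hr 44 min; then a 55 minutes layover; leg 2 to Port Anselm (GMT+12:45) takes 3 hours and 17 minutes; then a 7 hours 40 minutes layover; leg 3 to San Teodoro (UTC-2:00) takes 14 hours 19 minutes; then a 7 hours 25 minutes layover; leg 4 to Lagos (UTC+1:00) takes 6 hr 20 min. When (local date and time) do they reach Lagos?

3:53 AM on December 4

Convert departure to UTC: 10:13 PM + 7:00 = 5:13 AM UTC on Dec 2.
Add 5 hours 44 minutes leg 1 → 10:57 AM UTC.
Add 55 minutes layover in Beijing → 11:52 AM UTC.
Add 3 hours and 17 minutes leg 2 → 3:09 PM UTC.
Add 7 hours and 40 minutes layover in Port Anselm → 10:49 PM UTC.
Add 14 hours and 19 minutes leg 3 → 1:08 PM UTC (Dec 3).
Add 7 hours 25 minutes layover in San Teodoro → 8:33 PM UTC.
Add 6 hours 20 minutes leg 4 → 2:53 AM UTC (Dec 4).
Lagos is UTC+1:00, so local arrival = 2:53 AM + 1:00 = 3:53 AM on Dec 4.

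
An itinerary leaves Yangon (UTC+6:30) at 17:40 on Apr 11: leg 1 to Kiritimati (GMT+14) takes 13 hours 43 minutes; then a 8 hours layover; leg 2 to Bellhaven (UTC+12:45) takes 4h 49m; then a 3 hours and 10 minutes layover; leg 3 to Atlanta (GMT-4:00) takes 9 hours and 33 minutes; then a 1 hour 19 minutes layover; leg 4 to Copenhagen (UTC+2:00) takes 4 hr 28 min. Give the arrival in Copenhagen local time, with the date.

Convert departure to UTC: 17:40 − 6:30 = 11:10 UTC on Apr 11.
Add 13 hours and 43 minutes leg 1 → 00:53 UTC (Apr 12).
Add 8 hours layover in Kiritimati → 08:53 UTC.
Add 4 hours 49 minutes leg 2 → 13:42 UTC.
Add 3 hours 10 minutes layover in Bellhaven → 16:52 UTC.
Add 9 hours and 33 minutes leg 3 → 02:25 UTC (Apr 13).
Add 1 hour and 19 minutes layover in Atlanta → 03:44 UTC.
Add 4 hours and 28 minutes leg 4 → 08:12 UTC.
Copenhagen is UTC+2:00, so local arrival = 08:12 + 2:00 = 10:12 on Apr 13.

10:12 on April 13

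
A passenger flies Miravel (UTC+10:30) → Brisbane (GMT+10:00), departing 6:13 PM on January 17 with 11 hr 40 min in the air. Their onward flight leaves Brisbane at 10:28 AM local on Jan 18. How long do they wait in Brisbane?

Convert departure to UTC: 6:13 PM − 10:30 = 7:43 AM UTC on Jan 17.
Add 11 hours 40 minutes flight time → 7:23 PM UTC.
Brisbane is UTC+10:00, so local arrival = 7:23 PM + 10:00 = 5:23 AM on Jan 18.
Layover = 10:28 AM − 5:23 AM = 5 hours 5 minutes.

5 hours 5 minutes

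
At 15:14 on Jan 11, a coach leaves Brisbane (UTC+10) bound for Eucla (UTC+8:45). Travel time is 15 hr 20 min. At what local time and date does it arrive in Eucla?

05:19 on January 12

Convert departure to UTC: 15:14 − 10:00 = 05:14 UTC on Jan 11.
Add 15 hours and 20 minutes travel time → 20:34 UTC.
Eucla is UTC+8:45, so local arrival = 20:34 + 8:45 = 05:19 on Jan 12.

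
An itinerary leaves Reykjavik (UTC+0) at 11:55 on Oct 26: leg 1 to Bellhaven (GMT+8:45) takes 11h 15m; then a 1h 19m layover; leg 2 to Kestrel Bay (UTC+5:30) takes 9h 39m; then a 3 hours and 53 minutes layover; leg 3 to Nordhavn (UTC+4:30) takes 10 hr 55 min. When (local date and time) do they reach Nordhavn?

Reykjavik is at UTC+0, so departure is already 11:55 UTC on Oct 26.
Add 11 hours and 15 minutes leg 1 → 23:10 UTC.
Add 1 hour 19 minutes layover in Bellhaven → 00:29 UTC (Oct 27).
Add 9 hours 39 minutes leg 2 → 10:08 UTC.
Add 3 hours and 53 minutes layover in Kestrel Bay → 14:01 UTC.
Add 10 hours 55 minutes leg 3 → 00:56 UTC (Oct 28).
Nordhavn is UTC+4:30, so local arrival = 00:56 + 4:30 = 05:26 on Oct 28.

05:26 on October 28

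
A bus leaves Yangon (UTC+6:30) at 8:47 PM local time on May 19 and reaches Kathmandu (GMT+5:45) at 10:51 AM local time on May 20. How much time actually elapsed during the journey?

14 hours 49 minutes

Kathmandu is 0:45 behind Yangon.
Clock-face elapsed time (ignoring zones) is 14 hours 4 minutes.
Actual elapsed = 14 hours 4 minutes + 0:45 = 14 hours 49 minutes.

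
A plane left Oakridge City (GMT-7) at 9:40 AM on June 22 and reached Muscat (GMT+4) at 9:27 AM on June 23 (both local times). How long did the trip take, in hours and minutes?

12 hours 47 minutes

Departure in UTC: 9:40 AM + 7:00 = 4:40 PM on Jun 22.
Arrival in UTC: 9:27 AM − 4:00 = 5:27 AM on Jun 23.
Elapsed = 5:27 AM − 4:40 PM (+1 day) = 12 hours 47 minutes.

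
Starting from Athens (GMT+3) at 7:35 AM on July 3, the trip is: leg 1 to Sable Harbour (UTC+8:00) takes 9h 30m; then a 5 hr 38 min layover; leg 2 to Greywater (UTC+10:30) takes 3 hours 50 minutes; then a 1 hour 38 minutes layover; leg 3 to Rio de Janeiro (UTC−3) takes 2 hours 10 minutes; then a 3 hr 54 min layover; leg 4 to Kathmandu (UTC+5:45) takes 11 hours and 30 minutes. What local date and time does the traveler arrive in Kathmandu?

12:30 AM on Jul 5

Convert departure to UTC: 7:35 AM − 3:00 = 4:35 AM UTC on Jul 3.
Add 9 hours 30 minutes leg 1 → 2:05 PM UTC.
Add 5 hours and 38 minutes layover in Sable Harbour → 7:43 PM UTC.
Add 3 hours 50 minutes leg 2 → 11:33 PM UTC.
Add 1 hour 38 minutes layover in Greywater → 1:11 AM UTC (Jul 4).
Add 2 hours and 10 minutes leg 3 → 3:21 AM UTC.
Add 3 hours 54 minutes layover in Rio de Janeiro → 7:15 AM UTC.
Add 11 hours and 30 minutes leg 4 → 6:45 PM UTC.
Kathmandu is UTC+5:45, so local arrival = 6:45 PM + 5:45 = 12:30 AM on Jul 5.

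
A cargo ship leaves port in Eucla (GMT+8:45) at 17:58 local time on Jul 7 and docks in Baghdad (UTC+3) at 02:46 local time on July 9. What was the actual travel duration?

Departure in UTC: 17:58 − 8:45 = 09:13 on Jul 7.
Arrival in UTC: 02:46 − 3:00 = 23:46 on Jul 8.
Elapsed = 23:46 − 09:13 (+1 day) = 38 hours 33 minutes.

38 hours 33 minutes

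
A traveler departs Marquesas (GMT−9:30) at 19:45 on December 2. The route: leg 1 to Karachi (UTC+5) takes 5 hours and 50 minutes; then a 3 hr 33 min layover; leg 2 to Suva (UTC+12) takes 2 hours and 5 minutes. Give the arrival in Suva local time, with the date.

04:43 on Dec 4

Convert departure to UTC: 19:45 + 9:30 = 05:15 UTC on Dec 3.
Add 5 hours and 50 minutes leg 1 → 11:05 UTC.
Add 3 hours 33 minutes layover in Karachi → 14:38 UTC.
Add 2 hours 5 minutes leg 2 → 16:43 UTC.
Suva is UTC+12:00, so local arrival = 16:43 + 12:00 = 04:43 on Dec 4.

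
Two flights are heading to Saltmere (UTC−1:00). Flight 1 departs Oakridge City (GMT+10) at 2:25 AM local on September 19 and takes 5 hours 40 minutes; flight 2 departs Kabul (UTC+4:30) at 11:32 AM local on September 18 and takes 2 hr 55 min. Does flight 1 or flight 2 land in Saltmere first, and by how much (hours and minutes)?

the second, by 12 hours 8 minutes

Flight 1 in UTC: 2:25 AM − 10:00 = 4:25 PM on Sep 18.
+5 hours 40 minutes → arrive 10:05 PM UTC on Sep 18.
Flight 2 in UTC: 11:32 AM − 4:30 = 7:02 AM on Sep 18.
+2 hours and 55 minutes → arrive 9:57 AM UTC on Sep 18.
Flight 2 lands earlier by 12 hours 8 minutes.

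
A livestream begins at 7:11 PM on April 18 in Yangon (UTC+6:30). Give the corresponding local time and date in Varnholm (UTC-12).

12:41 AM on April 18

In UTC: 7:11 PM − 6:30 = 12:41 PM on Apr 18.
Varnholm is UTC−12:00: 12:41 PM − 12:00 = 12:41 AM on Apr 18.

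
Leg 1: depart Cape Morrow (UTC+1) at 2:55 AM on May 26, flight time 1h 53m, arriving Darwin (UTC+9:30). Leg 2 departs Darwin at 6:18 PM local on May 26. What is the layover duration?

Convert departure to UTC: 2:55 AM − 1:00 = 1:55 AM UTC on May 26.
Add 1 hour and 53 minutes flight time → 3:48 AM UTC.
Darwin is UTC+9:30, so local arrival = 3:48 AM + 9:30 = 1:18 PM on May 26.
Layover = 6:18 PM − 1:18 PM = 5 hours.

5 hours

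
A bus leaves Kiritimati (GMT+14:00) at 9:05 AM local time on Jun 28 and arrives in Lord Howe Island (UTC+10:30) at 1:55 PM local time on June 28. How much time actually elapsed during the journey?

8 hours 20 minutes

Lord Howe Island is 3:30 behind Kiritimati.
Clock-face elapsed time (ignoring zones) is 4 hours 50 minutes.
Actual elapsed = 4 hours 50 minutes + 3:30 = 8 hours 20 minutes.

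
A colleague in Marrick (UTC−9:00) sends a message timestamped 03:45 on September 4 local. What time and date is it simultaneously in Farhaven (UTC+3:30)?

In UTC: 03:45 + 9:00 = 12:45 on Sep 4.
Farhaven is UTC+3:30: 12:45 + 3:30 = 16:15 on Sep 4.

16:15 on Sep 4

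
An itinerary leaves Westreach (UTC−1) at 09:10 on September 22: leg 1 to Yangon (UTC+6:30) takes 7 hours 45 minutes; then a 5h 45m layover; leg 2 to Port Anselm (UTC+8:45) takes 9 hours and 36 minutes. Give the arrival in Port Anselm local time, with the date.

Convert departure to UTC: 09:10 + 1:00 = 10:10 UTC on Sep 22.
Add 7 hours and 45 minutes leg 1 → 17:55 UTC.
Add 5 hours and 45 minutes layover in Yangon → 23:40 UTC.
Add 9 hours 36 minutes leg 2 → 09:16 UTC (Sep 23).
Port Anselm is UTC+8:45, so local arrival = 09:16 + 8:45 = 18:01 on Sep 23.

18:01 on September 23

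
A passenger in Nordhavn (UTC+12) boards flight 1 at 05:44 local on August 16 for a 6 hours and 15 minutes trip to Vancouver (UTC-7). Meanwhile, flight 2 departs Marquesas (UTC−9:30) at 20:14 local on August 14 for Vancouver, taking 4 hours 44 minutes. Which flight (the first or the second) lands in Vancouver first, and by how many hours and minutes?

the second, by 13 hours 31 minutes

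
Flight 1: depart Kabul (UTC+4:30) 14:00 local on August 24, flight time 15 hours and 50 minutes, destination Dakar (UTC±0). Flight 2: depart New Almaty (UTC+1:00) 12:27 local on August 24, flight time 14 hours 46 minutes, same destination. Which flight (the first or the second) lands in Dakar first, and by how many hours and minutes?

Flight 1 in UTC: 14:00 − 4:30 = 09:30 on Aug 24.
+15 hours 50 minutes → arrive 01:20 UTC on Aug 25.
Flight 2 in UTC: 12:27 − 1:00 = 11:27 on Aug 24.
+14 hours 46 minutes → arrive 02:13 UTC on Aug 25.
Flight 1 lands earlier by 53 minutes.

the first, by 53 minutes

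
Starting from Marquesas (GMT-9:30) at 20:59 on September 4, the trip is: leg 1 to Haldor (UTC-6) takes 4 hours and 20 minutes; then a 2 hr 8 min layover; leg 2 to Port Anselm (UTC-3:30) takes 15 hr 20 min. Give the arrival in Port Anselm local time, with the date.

Convert departure to UTC: 20:59 + 9:30 = 06:29 UTC on Sep 5.
Add 4 hours 20 minutes leg 1 → 10:49 UTC.
Add 2 hours and 8 minutes layover in Haldor → 12:57 UTC.
Add 15 hours and 20 minutes leg 2 → 04:17 UTC (Sep 6).
Port Anselm is UTC−3:30, so local arrival = 04:17 − 3:30 = 00:47 on Sep 6.

00:47 on Sep 6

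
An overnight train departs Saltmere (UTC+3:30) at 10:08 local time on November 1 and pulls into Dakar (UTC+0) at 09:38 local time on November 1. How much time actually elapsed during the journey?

3 hours

Dakar is 3:30 behind Saltmere.
Clock-face elapsed time (ignoring zones) is −30 minutes.
Actual elapsed = −30 minutes + 3:30 = 3 hours.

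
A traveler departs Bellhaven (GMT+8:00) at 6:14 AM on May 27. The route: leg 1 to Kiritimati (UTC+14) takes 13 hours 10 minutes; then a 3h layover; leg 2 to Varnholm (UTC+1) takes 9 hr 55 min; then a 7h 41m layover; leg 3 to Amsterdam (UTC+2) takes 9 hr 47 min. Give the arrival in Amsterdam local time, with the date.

7:47 PM on May 28

Convert departure to UTC: 6:14 AM − 8:00 = 10:14 PM UTC on May 26.
Add 13 hours and 10 minutes leg 1 → 11:24 AM UTC (May 27).
Add 3 hours layover in Kiritimati → 2:24 PM UTC.
Add 9 hours and 55 minutes leg 2 → 12:19 AM UTC (May 28).
Add 7 hours and 41 minutes layover in Varnholm → 8:00 AM UTC.
Add 9 hours 47 minutes leg 3 → 5:47 PM UTC.
Amsterdam is UTC+2:00, so local arrival = 5:47 PM + 2:00 = 7:47 PM on May 28.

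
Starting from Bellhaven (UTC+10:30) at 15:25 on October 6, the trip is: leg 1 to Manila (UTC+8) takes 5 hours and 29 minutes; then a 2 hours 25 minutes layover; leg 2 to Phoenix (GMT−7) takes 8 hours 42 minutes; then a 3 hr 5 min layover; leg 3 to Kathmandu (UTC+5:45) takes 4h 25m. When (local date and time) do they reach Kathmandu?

10:46 on Oct 7

Convert departure to UTC: 15:25 − 10:30 = 04:55 UTC on Oct 6.
Add 5 hours and 29 minutes leg 1 → 10:24 UTC.
Add 2 hours and 25 minutes layover in Manila → 12:49 UTC.
Add 8 hours 42 minutes leg 2 → 21:31 UTC.
Add 3 hours 5 minutes layover in Phoenix → 00:36 UTC (Oct 7).
Add 4 hours and 25 minutes leg 3 → 05:01 UTC.
Kathmandu is UTC+5:45, so local arrival = 05:01 + 5:45 = 10:46 on Oct 7.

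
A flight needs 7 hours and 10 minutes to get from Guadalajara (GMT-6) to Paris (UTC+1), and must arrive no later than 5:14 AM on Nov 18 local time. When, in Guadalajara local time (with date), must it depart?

Target arrival in UTC: 5:14 AM − 1:00 = 4:14 AM on Nov 18.
Subtract 7 hours and 10 minutes → departure 9:04 PM UTC on Nov 17.
Guadalajara is UTC−6:00: 9:04 PM − 6:00 = 3:04 PM on Nov 17.

3:04 PM on November 17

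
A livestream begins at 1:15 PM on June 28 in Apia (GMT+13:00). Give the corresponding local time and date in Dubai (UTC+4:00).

4:15 AM on Jun 28

In UTC: 1:15 PM − 13:00 = 12:15 AM on Jun 28.
Dubai is UTC+4:00: 12:15 AM + 4:00 = 4:15 AM on Jun 28.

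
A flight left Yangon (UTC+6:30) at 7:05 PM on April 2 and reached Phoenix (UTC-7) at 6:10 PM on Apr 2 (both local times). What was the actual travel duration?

Phoenix is 13:30 behind Yangon.
Clock-face elapsed time (ignoring zones) is −55 minutes.
Actual elapsed = −55 minutes + 13:30 = 12 hours 35 minutes.

12 hours 35 minutes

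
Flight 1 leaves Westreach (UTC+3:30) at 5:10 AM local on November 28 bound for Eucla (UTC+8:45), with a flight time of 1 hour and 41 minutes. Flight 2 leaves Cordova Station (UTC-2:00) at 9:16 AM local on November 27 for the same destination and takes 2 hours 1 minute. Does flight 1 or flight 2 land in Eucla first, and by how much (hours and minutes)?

the second, by 14 hours 4 minutes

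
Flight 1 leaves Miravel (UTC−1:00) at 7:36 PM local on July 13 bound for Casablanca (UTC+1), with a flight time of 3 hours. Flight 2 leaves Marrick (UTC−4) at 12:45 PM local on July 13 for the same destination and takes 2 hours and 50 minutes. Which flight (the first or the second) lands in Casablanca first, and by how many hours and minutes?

the second, by 4 hours 1 minute

Flight 1 in UTC: 7:36 PM + 1:00 = 8:36 PM on Jul 13.
+3 hours → arrive 11:36 PM UTC on Jul 13.
Flight 2 in UTC: 12:45 PM + 4:00 = 4:45 PM on Jul 13.
+2 hours 50 minutes → arrive 7:35 PM UTC on Jul 13.
Flight 2 lands earlier by 4 hours 1 minute.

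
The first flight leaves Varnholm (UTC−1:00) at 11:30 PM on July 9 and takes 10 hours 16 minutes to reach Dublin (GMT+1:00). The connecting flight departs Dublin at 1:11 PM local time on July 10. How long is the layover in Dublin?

Convert departure to UTC: 11:30 PM + 1:00 = 12:30 AM UTC on Jul 10.
Add 10 hours and 16 minutes flight time → 10:46 AM UTC.
Dublin is UTC+1:00, so local arrival = 10:46 AM + 1:00 = 11:46 AM on Jul 10.
Layover = 1:11 PM − 11:46 AM = 1 hour 25 minutes.

1 hour 25 minutes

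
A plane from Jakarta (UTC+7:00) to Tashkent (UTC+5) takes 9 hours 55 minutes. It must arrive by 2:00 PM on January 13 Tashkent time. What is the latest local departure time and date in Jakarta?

6:05 AM on January 13

Target arrival in UTC: 2:00 PM − 5:00 = 9:00 AM on Jan 13.
Subtract 9 hours 55 minutes → departure 11:05 PM UTC on Jan 12.
Jakarta is UTC+7:00: 11:05 PM + 7:00 = 6:05 AM on Jan 13.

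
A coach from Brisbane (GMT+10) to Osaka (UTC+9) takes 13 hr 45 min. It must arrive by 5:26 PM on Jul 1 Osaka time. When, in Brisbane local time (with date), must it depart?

Target arrival in UTC: 5:26 PM − 9:00 = 8:26 AM on Jul 1.
Subtract 13 hours 45 minutes → departure 6:41 PM UTC on Jun 30.
Brisbane is UTC+10:00: 6:41 PM + 10:00 = 4:41 AM on Jul 1.

4:41 AM on July 1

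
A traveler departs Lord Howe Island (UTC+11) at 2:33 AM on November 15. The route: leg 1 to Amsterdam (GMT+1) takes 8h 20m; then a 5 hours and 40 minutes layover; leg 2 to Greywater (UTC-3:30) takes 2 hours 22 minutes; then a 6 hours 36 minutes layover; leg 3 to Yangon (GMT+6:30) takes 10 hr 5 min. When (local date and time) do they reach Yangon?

7:06 AM on November 16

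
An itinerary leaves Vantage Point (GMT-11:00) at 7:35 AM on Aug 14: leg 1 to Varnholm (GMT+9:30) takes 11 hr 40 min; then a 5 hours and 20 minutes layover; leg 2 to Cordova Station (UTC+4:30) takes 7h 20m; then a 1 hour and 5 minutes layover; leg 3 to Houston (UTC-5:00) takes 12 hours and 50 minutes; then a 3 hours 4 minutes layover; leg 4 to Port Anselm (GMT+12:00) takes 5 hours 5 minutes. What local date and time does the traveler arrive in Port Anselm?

4:59 AM on Aug 17

Convert departure to UTC: 7:35 AM + 11:00 = 6:35 PM UTC on Aug 14.
Add 11 hours and 40 minutes leg 1 → 6:15 AM UTC (Aug 15).
Add 5 hours and 20 minutes layover in Varnholm → 11:35 AM UTC.
Add 7 hours and 20 minutes leg 2 → 6:55 PM UTC.
Add 1 hour and 5 minutes layover in Cordova Station → 8:00 PM UTC.
Add 12 hours 50 minutes leg 3 → 8:50 AM UTC (Aug 16).
Add 3 hours and 4 minutes layover in Houston → 11:54 AM UTC.
Add 5 hours and 5 minutes leg 4 → 4:59 PM UTC.
Port Anselm is UTC+12:00, so local arrival = 4:59 PM + 12:00 = 4:59 AM on Aug 17.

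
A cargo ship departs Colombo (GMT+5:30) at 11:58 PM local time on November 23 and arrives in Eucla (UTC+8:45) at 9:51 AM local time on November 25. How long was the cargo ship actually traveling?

30 hours 38 minutes

Departure in UTC: 11:58 PM − 5:30 = 6:28 PM on Nov 23.
Arrival in UTC: 9:51 AM − 8:45 = 1:06 AM on Nov 25.
Elapsed = 1:06 AM − 6:28 PM (+2 days) = 30 hours 38 minutes.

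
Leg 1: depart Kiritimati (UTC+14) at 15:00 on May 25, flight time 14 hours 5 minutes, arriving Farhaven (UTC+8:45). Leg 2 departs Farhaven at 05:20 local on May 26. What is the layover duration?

5 hours 30 minutes

Convert departure to UTC: 15:00 − 14:00 = 01:00 UTC on May 25.
Add 14 hours and 5 minutes flight time → 15:05 UTC.
Farhaven is UTC+8:45, so local arrival = 15:05 + 8:45 = 23:50 on May 25.
Layover = 05:20 − 23:50 (+1 day) = 5 hours 30 minutes.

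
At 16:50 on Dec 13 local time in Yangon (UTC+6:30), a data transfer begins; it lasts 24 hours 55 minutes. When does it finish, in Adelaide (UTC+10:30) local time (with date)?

21:45 on December 14

Convert start to UTC: 16:50 − 6:30 = 10:20 UTC on Dec 13.
Add 24 hours 55 minutes duration → 11:15 UTC (Dec 14).
Adelaide is UTC+10:30, so local end time = 11:15 + 10:30 = 21:45 on Dec 14.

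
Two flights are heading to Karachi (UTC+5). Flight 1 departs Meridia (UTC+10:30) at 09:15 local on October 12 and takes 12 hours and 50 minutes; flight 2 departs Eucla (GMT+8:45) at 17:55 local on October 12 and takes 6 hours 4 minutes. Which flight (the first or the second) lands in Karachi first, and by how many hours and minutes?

Flight 1 in UTC: 09:15 − 10:30 = 22:45 on Oct 11.
+12 hours and 50 minutes → arrive 11:35 UTC on Oct 12.
Flight 2 in UTC: 17:55 − 8:45 = 09:10 on Oct 12.
+6 hours and 4 minutes → arrive 15:14 UTC on Oct 12.
Flight 1 lands earlier by 3 hours 39 minutes.

the first, by 3 hours 39 minutes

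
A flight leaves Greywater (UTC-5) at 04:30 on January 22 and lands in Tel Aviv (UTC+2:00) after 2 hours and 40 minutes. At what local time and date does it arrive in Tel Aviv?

Convert departure to UTC: 04:30 + 5:00 = 09:30 UTC on Jan 22.
Add 2 hours 40 minutes travel time → 12:10 UTC.
Tel Aviv is UTC+2:00, so local arrival = 12:10 + 2:00 = 14:10 on Jan 22.

14:10 on January 22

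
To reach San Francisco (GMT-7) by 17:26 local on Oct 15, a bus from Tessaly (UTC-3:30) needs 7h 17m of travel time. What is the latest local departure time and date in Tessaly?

Target arrival in UTC: 17:26 + 7:00 = 00:26 on Oct 16.
Subtract 7 hours 17 minutes → departure 17:09 UTC on Oct 15.
Tessaly is UTC−3:30: 17:09 − 3:30 = 13:39 on Oct 15.

13:39 on Oct 15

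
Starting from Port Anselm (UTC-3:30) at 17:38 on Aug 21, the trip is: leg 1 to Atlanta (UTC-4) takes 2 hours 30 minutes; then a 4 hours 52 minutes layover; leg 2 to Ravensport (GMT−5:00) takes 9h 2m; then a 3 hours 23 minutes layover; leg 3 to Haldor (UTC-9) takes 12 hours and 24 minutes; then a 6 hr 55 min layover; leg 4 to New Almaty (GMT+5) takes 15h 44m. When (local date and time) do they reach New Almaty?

Convert departure to UTC: 17:38 + 3:30 = 21:08 UTC on Aug 21.
Add 2 hours and 30 minutes leg 1 → 23:38 UTC.
Add 4 hours 52 minutes layover in Atlanta → 04:30 UTC (Aug 22).
Add 9 hours and 2 minutes leg 2 → 13:32 UTC.
Add 3 hours and 23 minutes layover in Ravensport → 16:55 UTC.
Add 12 hours 24 minutes leg 3 → 05:19 UTC (Aug 23).
Add 6 hours and 55 minutes layover in Haldor → 12:14 UTC.
Add 15 hours 44 minutes leg 4 → 03:58 UTC (Aug 24).
New Almaty is UTC+5:00, so local arrival = 03:58 + 5:00 = 08:58 on Aug 24.

08:58 on August 24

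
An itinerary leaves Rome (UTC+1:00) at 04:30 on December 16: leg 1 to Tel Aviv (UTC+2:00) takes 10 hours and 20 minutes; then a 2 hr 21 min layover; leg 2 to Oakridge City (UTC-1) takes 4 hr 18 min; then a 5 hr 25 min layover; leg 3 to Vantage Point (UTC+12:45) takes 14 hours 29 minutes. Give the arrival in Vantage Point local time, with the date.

Convert departure to UTC: 04:30 − 1:00 = 03:30 UTC on Dec 16.
Add 10 hours 20 minutes leg 1 → 13:50 UTC.
Add 2 hours 21 minutes layover in Tel Aviv → 16:11 UTC.
Add 4 hours and 18 minutes leg 2 → 20:29 UTC.
Add 5 hours 25 minutes layover in Oakridge City → 01:54 UTC (Dec 17).
Add 14 hours 29 minutes leg 3 → 16:23 UTC.
Vantage Point is UTC+12:45, so local arrival = 16:23 + 12:45 = 05:08 on Dec 18.

05:08 on Dec 18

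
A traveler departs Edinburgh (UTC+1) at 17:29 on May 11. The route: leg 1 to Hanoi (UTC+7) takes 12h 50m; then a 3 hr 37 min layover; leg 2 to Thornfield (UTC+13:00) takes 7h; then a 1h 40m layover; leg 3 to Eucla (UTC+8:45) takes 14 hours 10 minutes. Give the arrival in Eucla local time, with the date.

Convert departure to UTC: 17:29 − 1:00 = 16:29 UTC on May 11.
Add 12 hours 50 minutes leg 1 → 05:19 UTC (May 12).
Add 3 hours and 37 minutes layover in Hanoi → 08:56 UTC.
Add 7 hours leg 2 → 15:56 UTC.
Add 1 hour 40 minutes layover in Thornfield → 17:36 UTC.
Add 14 hours 10 minutes leg 3 → 07:46 UTC (May 13).
Eucla is UTC+8:45, so local arrival = 07:46 + 8:45 = 16:31 on May 13.

16:31 on May 13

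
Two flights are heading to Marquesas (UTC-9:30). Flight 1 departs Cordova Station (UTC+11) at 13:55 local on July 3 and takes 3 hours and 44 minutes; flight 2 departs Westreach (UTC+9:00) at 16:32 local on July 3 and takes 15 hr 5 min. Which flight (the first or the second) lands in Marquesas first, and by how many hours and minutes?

Flight 1 in UTC: 13:55 − 11:00 = 02:55 on Jul 3.
+3 hours and 44 minutes → arrive 06:39 UTC on Jul 3.
Flight 2 in UTC: 16:32 − 9:00 = 07:32 on Jul 3.
+15 hours and 5 minutes → arrive 22:37 UTC on Jul 3.
Flight 1 lands earlier by 15 hours 58 minutes.

the first, by 15 hours 58 minutes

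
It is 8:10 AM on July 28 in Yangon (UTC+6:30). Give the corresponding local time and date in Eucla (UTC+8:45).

In UTC: 8:10 AM − 6:30 = 1:40 AM on Jul 28.
Eucla is UTC+8:45: 1:40 AM + 8:45 = 10:25 AM on Jul 28.

10:25 AM on July 28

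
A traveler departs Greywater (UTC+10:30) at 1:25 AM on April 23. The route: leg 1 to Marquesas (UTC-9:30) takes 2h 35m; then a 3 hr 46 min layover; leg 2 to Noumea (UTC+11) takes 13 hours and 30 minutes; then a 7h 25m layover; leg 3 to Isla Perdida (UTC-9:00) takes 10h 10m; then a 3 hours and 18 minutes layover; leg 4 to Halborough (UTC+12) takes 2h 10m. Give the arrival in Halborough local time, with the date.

Convert departure to UTC: 1:25 AM − 10:30 = 2:55 PM UTC on Apr 22.
Add 2 hours and 35 minutes leg 1 → 5:30 PM UTC.
Add 3 hours and 46 minutes layover in Marquesas → 9:16 PM UTC.
Add 13 hours and 30 minutes leg 2 → 10:46 AM UTC (Apr 23).
Add 7 hours and 25 minutes layover in Noumea → 6:11 PM UTC.
Add 10 hours and 10 minutes leg 3 → 4:21 AM UTC (Apr 24).
Add 3 hours 18 minutes layover in Isla Perdida → 7:39 AM UTC.
Add 2 hours 10 minutes leg 4 → 9:49 AM UTC.
Halborough is UTC+12:00, so local arrival = 9:49 AM + 12:00 = 9:49 PM on Apr 24.

9:49 PM on April 24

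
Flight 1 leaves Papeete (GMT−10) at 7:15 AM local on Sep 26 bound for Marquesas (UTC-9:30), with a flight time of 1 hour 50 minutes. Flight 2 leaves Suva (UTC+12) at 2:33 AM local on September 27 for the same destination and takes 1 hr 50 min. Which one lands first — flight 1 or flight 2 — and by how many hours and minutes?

the second, by 2 hours 42 minutes

Flight 1 in UTC: 7:15 AM + 10:00 = 5:15 PM on Sep 26.
+1 hour 50 minutes → arrive 7:05 PM UTC on Sep 26.
Flight 2 in UTC: 2:33 AM − 12:00 = 2:33 PM on Sep 26.
+1 hour and 50 minutes → arrive 4:23 PM UTC on Sep 26.
Flight 2 lands earlier by 2 hours 42 minutes.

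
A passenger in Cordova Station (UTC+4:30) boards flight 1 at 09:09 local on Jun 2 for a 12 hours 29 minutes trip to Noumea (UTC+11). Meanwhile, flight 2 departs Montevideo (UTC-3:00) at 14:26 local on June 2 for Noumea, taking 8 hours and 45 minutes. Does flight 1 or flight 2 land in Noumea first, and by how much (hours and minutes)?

Flight 1 in UTC: 09:09 − 4:30 = 04:39 on Jun 2.
+12 hours and 29 minutes → arrive 17:08 UTC on Jun 2.
Flight 2 in UTC: 14:26 + 3:00 = 17:26 on Jun 2.
+8 hours 45 minutes → arrive 02:11 UTC on Jun 3.
Flight 1 lands earlier by 9 hours 3 minutes.

the first, by 9 hours 3 minutes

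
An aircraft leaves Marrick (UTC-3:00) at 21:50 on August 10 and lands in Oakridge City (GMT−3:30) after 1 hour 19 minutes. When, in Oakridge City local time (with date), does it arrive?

Convert departure to UTC: 21:50 + 3:00 = 00:50 UTC on Aug 11.
Add 1 hour 19 minutes travel time → 02:09 UTC.
Oakridge City is UTC−3:30, so local arrival = 02:09 − 3:30 = 22:39 on Aug 10.

22:39 on August 10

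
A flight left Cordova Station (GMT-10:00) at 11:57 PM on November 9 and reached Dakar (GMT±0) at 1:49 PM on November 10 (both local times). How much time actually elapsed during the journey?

3 hours 52 minutes

Departure in UTC: 11:57 PM + 10:00 = 9:57 AM on Nov 10.
Arrival is already UTC: 1:49 PM on Nov 10.
Elapsed = 1:49 PM − 9:57 AM = 3 hours 52 minutes.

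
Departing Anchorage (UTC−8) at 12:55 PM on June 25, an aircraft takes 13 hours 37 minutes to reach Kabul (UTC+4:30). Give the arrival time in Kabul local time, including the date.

3:02 PM on June 26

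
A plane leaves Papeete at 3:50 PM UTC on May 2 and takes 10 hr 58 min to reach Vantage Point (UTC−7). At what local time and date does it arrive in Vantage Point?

Departure is given in UTC: 3:50 PM on May 2.
Add 10 hours and 58 minutes → 2:48 AM UTC (May 3).
Vantage Point is UTC−7:00: 2:48 AM − 7:00 = 7:48 PM on May 2.

7:48 PM on May 2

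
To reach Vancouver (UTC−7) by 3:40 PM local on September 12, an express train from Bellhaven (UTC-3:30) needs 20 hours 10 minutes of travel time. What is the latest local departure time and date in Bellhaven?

11:00 PM on Sep 11

Target arrival in UTC: 3:40 PM + 7:00 = 10:40 PM on Sep 12.
Subtract 20 hours 10 minutes → departure 2:30 AM UTC on Sep 12.
Bellhaven is UTC−3:30: 2:30 AM − 3:30 = 11:00 PM on Sep 11.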